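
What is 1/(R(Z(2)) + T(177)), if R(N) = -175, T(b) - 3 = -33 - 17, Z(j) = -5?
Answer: -1/222 ≈ -0.0045045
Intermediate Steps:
T(b) = -47 (T(b) = 3 + (-33 - 17) = 3 - 50 = -47)
1/(R(Z(2)) + T(177)) = 1/(-175 - 47) = 1/(-222) = -1/222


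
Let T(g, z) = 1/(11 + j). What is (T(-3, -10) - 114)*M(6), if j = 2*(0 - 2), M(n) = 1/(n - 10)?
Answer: 797/28 ≈ 28.464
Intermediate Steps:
M(n) = 1/(-10 + n)
j = -4 (j = 2*(-2) = -4)
T(g, z) = ⅐ (T(g, z) = 1/(11 - 4) = 1/7 = ⅐)
(T(-3, -10) - 114)*M(6) = (⅐ - 114)/(-10 + 6) = -797/7/(-4) = -797/7*(-¼) = 797/28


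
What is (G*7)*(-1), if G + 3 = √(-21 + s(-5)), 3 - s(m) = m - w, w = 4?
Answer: 21 - 21*I ≈ 21.0 - 21.0*I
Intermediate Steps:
s(m) = 7 - m (s(m) = 3 - (m - 1*4) = 3 - (m - 4) = 3 - (-4 + m) = 3 + (4 - m) = 7 - m)
G = -3 + 3*I (G = -3 + √(-21 + (7 - 1*(-5))) = -3 + √(-21 + (7 + 5)) = -3 + √(-21 + 12) = -3 + √(-9) = -3 + 3*I ≈ -3.0 + 3.0*I)
(G*7)*(-1) = ((-3 + 3*I)*7)*(-1) = (-21 + 21*I)*(-1) = 21 - 21*I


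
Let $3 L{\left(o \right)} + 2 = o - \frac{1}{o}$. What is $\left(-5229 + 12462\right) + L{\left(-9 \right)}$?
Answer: $\frac{195193}{27} \approx 7229.4$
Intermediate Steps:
$L{\left(o \right)} = - \frac{2}{3} - \frac{1}{3 o} + \frac{o}{3}$ ($L{\left(o \right)} = - \frac{2}{3} + \frac{o - \frac{1}{o}}{3} = - \frac{2}{3} + \left(- \frac{1}{3 o} + \frac{o}{3}\right) = - \frac{2}{3} - \frac{1}{3 o} + \frac{o}{3}$)
$\left(-5229 + 12462\right) + L{\left(-9 \right)} = \left(-5229 + 12462\right) + \frac{-1 - 9 \left(-2 - 9\right)}{3 \left(-9\right)} = 7233 + \frac{1}{3} \left(- \frac{1}{9}\right) \left(-1 - -99\right) = 7233 + \frac{1}{3} \left(- \frac{1}{9}\right) \left(-1 + 99\right) = 7233 + \frac{1}{3} \left(- \frac{1}{9}\right) 98 = 7233 - \frac{98}{27} = \frac{195193}{27}$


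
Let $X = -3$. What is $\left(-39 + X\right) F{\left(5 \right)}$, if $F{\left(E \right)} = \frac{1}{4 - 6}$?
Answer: $21$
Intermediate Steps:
$F{\left(E \right)} = - \frac{1}{2}$ ($F{\left(E \right)} = \frac{1}{-2} = - \frac{1}{2}$)
$\left(-39 + X\right) F{\left(5 \right)} = \left(-39 - 3\right) \left(- \frac{1}{2}\right) = \left(-42\right) \left(- \frac{1}{2}\right) = 21$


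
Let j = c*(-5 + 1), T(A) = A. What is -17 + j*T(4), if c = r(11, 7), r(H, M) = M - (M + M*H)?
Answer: 1215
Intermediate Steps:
r(H, M) = -H*M (r(H, M) = M - (M + H*M) = M + (-M - H*M) = -H*M)
c = -77 (c = -1*11*7 = -77)
j = 308 (j = -77*(-5 + 1) = -77*(-4) = 308)
-17 + j*T(4) = -17 + 308*4 = -17 + 1232 = 1215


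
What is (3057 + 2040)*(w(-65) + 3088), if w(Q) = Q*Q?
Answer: 37274361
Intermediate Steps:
w(Q) = Q²
(3057 + 2040)*(w(-65) + 3088) = (3057 + 2040)*((-65)² + 3088) = 5097*(4225 + 3088) = 5097*7313 = 37274361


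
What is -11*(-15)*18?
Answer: 2970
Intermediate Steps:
-11*(-15)*18 = 165*18 = 2970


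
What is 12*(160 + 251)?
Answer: 4932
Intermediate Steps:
12*(160 + 251) = 12*411 = 4932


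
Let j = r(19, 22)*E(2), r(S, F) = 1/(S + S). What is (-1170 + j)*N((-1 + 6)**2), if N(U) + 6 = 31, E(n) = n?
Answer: -555725/19 ≈ -29249.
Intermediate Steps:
r(S, F) = 1/(2*S)
N(U) = 25 (N(U) = -6 + 31 = 25)
j = 1/19 (j = ((1/2)/19)*2 = ((1/2)*(1/19))*2 = (1/38)*2 = 1/19 ≈ 0.052632)
(-1170 + j)*N((-1 + 6)**2) = (-1170 + 1/19)*25 = -22229/19*25 = -555725/19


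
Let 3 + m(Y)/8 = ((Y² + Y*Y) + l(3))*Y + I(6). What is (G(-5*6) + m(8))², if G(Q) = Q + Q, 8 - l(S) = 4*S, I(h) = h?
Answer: 62410000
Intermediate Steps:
l(S) = 8 - 4*S
G(Q) = 2*Q
m(Y) = 24 + 8*Y*(-4 + 2*Y²) (m(Y) = -24 + 8*(((Y² + Y*Y) + (8 - 4*3))*Y + 6) = -24 + 8*(((Y² + Y²) + (8 - 12))*Y + 6) = -24 + 8*((2*Y² - 4)*Y + 6) = -24 + 8*((-4 + 2*Y²)*Y + 6) = -24 + 8*(Y*(-4 + 2*Y²) + 6) = -24 + 8*(6 + Y*(-4 + 2*Y²)) = -24 + (48 + 8*Y*(-4 + 2*Y²)) = 24 + 8*Y*(-4 + 2*Y²))
(G(-5*6) + m(8))² = (2*(-5*6) + (24 - 32*8 + 16*8³))² = (2*(-30) + (24 - 256 + 16*512))² = (-60 + (24 - 256 + 8192))² = (-60 + 7960)² = 7900² = 62410000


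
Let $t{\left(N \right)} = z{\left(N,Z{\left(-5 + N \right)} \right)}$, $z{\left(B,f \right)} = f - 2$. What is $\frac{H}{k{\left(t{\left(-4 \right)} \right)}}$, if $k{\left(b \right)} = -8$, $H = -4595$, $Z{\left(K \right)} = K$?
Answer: $\frac{4595}{8} \approx 574.38$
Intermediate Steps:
$z{\left(B,f \right)} = -2 + f$
$t{\left(N \right)} = -7 + N$ ($t{\left(N \right)} = -2 + \left(-5 + N\right) = -7 + N$)
$\frac{H}{k{\left(t{\left(-4 \right)} \right)}} = - \frac{4595}{-8} = \left(-4595\right) \left(- \frac{1}{8}\right) = \frac{4595}{8}$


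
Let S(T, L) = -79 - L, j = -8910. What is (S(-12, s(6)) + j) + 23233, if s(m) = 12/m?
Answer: 14242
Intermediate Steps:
(S(-12, s(6)) + j) + 23233 = ((-79 - 12/6) - 8910) + 23233 = ((-79 - 1*2) - 8910) + 23233 = ((-79 - 2) - 8910) + 23233 = (-81 - 8910) + 23233 = -8991 + 23233 = 14242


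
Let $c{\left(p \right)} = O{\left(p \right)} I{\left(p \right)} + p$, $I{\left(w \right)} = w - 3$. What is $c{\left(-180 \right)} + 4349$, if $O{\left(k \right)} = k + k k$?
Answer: $-5892091$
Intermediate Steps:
$O{\left(k \right)} = k + k^{2}$
$I{\left(w \right)} = -3 + w$
$c{\left(p \right)} = p + p \left(1 + p\right) \left(-3 + p\right)$ ($c{\left(p \right)} = p \left(1 + p\right) \left(-3 + p\right) + p = p + p \left(1 + p\right) \left(-3 + p\right)$)
$c{\left(-180 \right)} + 4349 = - 180 \left(1 + \left(1 - 180\right) \left(-3 - 180\right)\right) + 4349 = - 180 \left(1 - -32757\right) + 4349 = - 180 \left(1 + 32757\right) + 4349 = \left(-180\right) 32758 + 4349 = -5896440 + 4349 = -5892091$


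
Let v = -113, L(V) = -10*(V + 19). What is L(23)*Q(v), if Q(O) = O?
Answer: 47460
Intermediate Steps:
L(V) = -190 - 10*V (L(V) = -10*(19 + V) = -190 - 10*V)
L(23)*Q(v) = (-190 - 10*23)*(-113) = (-190 - 230)*(-113) = -420*(-113) = 47460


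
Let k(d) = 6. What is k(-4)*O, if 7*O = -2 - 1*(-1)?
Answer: -6/7 ≈ -0.85714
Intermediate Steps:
O = -⅐ (O = (-2 - 1*(-1))/7 = (-2 + 1)/7 = (⅐)*(-1) = -⅐ ≈ -0.14286)
k(-4)*O = 6*(-⅐) = -6/7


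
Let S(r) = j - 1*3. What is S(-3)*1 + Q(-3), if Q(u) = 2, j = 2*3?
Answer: 5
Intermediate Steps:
j = 6
S(r) = 3 (S(r) = 6 - 1*3 = 6 - 3 = 3)
S(-3)*1 + Q(-3) = 3*1 + 2 = 3 + 2 = 5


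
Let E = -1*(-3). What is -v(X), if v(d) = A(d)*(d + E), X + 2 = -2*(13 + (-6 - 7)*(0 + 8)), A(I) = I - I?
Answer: 0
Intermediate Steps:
E = 3
A(I) = 0
X = 180 (X = -2 - 2*(13 + (-6 - 7)*(0 + 8)) = -2 - 2*(13 - 13*8) = -2 - 2*(13 - 104) = -2 - 2*(-91) = -2 + 182 = 180)
v(d) = 0 (v(d) = 0*(d + 3) = 0*(3 + d) = 0)
-v(X) = -1*0 = 0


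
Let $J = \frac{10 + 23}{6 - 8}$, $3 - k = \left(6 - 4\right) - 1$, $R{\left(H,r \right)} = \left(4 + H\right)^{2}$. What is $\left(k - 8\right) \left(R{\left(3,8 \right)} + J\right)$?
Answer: $-195$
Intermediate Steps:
$k = 2$ ($k = 3 - \left(\left(6 - 4\right) - 1\right) = 3 - \left(2 - 1\right) = 3 - 1 = 2$)
$J = - \frac{33}{2}$ ($J = \frac{33}{-2} = 33 \left(- \frac{1}{2}\right) = - \frac{33}{2} \approx -16.5$)
$\left(k - 8\right) \left(R{\left(3,8 \right)} + J\right) = \left(2 - 8\right) \left(\left(4 + 3\right)^{2} - \frac{33}{2}\right) = \left(2 - 8\right) \left(7^{2} - \frac{33}{2}\right) = - 6 \left(49 - \frac{33}{2}\right) = \left(-6\right) \frac{65}{2} = -195$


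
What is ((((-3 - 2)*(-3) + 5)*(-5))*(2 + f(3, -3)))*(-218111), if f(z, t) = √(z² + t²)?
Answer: 43622200 + 65433300*√2 ≈ 1.3616e+8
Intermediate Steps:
f(z, t) = √(t² + z²)
((((-3 - 2)*(-3) + 5)*(-5))*(2 + f(3, -3)))*(-218111) = ((((-3 - 2)*(-3) + 5)*(-5))*(2 + √((-3)² + 3²)))*(-218111) = (((-5*(-3) + 5)*(-5))*(2 + √(9 + 9)))*(-218111) = (((15 + 5)*(-5))*(2 + √18))*(-218111) = ((20*(-5))*(2 + 3*√2))*(-218111) = -100*(2 + 3*√2)*(-218111) = (-200 - 300*√2)*(-218111) = 43622200 + 65433300*√2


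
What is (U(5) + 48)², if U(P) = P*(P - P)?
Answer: 2304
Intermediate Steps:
U(P) = 0 (U(P) = P*0 = 0)
(U(5) + 48)² = (0 + 48)² = 48² = 2304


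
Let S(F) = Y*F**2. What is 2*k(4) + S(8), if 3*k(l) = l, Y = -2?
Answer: -376/3 ≈ -125.33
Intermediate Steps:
S(F) = -2*F**2
k(l) = l/3
2*k(4) + S(8) = 2*((1/3)*4) - 2*8**2 = 2*(4/3) - 2*64 = 8/3 - 128 = -376/3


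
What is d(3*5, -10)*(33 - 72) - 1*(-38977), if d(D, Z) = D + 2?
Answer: 38314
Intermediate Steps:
d(D, Z) = 2 + D
d(3*5, -10)*(33 - 72) - 1*(-38977) = (2 + 3*5)*(33 - 72) - 1*(-38977) = (2 + 15)*(-39) + 38977 = 17*(-39) + 38977 = -663 + 38977 = 38314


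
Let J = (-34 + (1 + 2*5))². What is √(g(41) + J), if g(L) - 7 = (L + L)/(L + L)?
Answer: √537 ≈ 23.173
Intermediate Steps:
g(L) = 8 (g(L) = 7 + (L + L)/(L + L) = 7 + (2*L)/((2*L)) = 7 + (2*L)*(1/(2*L)) = 7 + 1 = 8)
J = 529 (J = (-34 + (1 + 10))² = (-34 + 11)² = (-23)² = 529)
√(g(41) + J) = √(8 + 529) = √537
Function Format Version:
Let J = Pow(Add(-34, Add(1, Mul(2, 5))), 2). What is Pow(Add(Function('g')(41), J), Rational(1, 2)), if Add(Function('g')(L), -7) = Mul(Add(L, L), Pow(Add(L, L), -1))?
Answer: Pow(537, Rational(1, 2)) ≈ 23.173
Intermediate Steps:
Function('g')(L) = 8 (Function('g')(L) = Add(7, Mul(Add(L, L), Pow(Add(L, L), -1))) = Add(7, Mul(Mul(2, L), Pow(Mul(2, L), -1))) = Add(7, Mul(Mul(2, L), Mul(Rational(1, 2), Pow(L, -1)))) = Add(7, 1) = 8)
J = 529 (J = Pow(Add(-34, Add(1, 10)), 2) = Pow(Add(-34, 11), 2) = Pow(-23, 2) = 529)
Pow(Add(Function('g')(41), J), Rational(1, 2)) = Pow(Add(8, 529), Rational(1, 2)) = Pow(537, Rational(1, 2))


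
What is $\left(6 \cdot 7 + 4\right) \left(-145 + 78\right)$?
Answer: $-3082$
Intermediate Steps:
$\left(6 \cdot 7 + 4\right) \left(-145 + 78\right) = \left(42 + 4\right) \left(-67\right) = 46 \left(-67\right) = -3082$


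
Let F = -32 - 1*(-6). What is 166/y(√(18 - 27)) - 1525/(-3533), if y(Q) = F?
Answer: -273414/45929 ≈ -5.9530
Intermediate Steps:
F = -26 (F = -32 + 6 = -26)
y(Q) = -26
166/y(√(18 - 27)) - 1525/(-3533) = 166/(-26) - 1525/(-3533) = 166*(-1/26) - 1525*(-1/3533) = -83/13 + 1525/3533 = -273414/45929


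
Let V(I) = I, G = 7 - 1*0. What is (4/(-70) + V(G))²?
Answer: 59049/1225 ≈ 48.203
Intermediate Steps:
G = 7 (G = 7 + 0 = 7)
(4/(-70) + V(G))² = (4/(-70) + 7)² = (4*(-1/70) + 7)² = (-2/35 + 7)² = (243/35)² = 59049/1225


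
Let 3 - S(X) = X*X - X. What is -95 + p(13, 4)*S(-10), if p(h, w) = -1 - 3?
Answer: 333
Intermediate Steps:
p(h, w) = -4
S(X) = 3 + X - X² (S(X) = 3 - (X*X - X) = 3 - (X² - X) = 3 + (X - X²) = 3 + X - X²)
-95 + p(13, 4)*S(-10) = -95 - 4*(3 - 10 - 1*(-10)²) = -95 - 4*(3 - 10 - 1*100) = -95 - 4*(3 - 10 - 100) = -95 - 4*(-107) = -95 + 428 = 333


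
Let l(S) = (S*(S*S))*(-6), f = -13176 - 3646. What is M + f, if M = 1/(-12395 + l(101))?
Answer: -104198849223/6194201 ≈ -16822.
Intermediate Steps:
f = -16822
l(S) = -6*S**3 (l(S) = (S*S**2)*(-6) = S**3*(-6) = -6*S**3)
M = -1/6194201 (M = 1/(-12395 - 6*101**3) = 1/(-12395 - 6*1030301) = 1/(-12395 - 6181806) = 1/(-6194201) = -1/6194201 ≈ -1.6144e-7)
M + f = -1/6194201 - 16822 = -104198849223/6194201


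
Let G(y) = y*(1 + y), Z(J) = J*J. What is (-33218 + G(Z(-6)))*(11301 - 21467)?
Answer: 324153076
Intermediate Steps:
Z(J) = J**2
(-33218 + G(Z(-6)))*(11301 - 21467) = (-33218 + (-6)**2*(1 + (-6)**2))*(11301 - 21467) = (-33218 + 36*(1 + 36))*(-10166) = (-33218 + 36*37)*(-10166) = (-33218 + 1332)*(-10166) = -31886*(-10166) = 324153076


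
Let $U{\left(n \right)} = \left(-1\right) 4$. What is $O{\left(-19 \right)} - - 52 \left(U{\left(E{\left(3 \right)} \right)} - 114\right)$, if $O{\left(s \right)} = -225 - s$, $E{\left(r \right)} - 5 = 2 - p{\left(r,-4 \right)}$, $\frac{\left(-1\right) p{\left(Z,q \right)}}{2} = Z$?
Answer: $-6342$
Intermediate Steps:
$p{\left(Z,q \right)} = - 2 Z$
$E{\left(r \right)} = 7 + 2 r$ ($E{\left(r \right)} = 5 - \left(-2 - 2 r\right) = 5 + \left(2 + 2 r\right) = 7 + 2 r$)
$U{\left(n \right)} = -4$
$O{\left(-19 \right)} - - 52 \left(U{\left(E{\left(3 \right)} \right)} - 114\right) = \left(-225 - -19\right) - - 52 \left(-4 - 114\right) = \left(-225 + 19\right) - \left(-52\right) \left(-118\right) = -206 - 6136 = -6342$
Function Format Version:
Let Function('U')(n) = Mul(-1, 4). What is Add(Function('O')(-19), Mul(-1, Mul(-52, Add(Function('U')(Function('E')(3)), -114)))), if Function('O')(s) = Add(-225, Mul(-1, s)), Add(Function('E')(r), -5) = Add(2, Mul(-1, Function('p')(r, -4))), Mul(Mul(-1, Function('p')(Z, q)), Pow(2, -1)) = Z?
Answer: -6342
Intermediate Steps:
Function('p')(Z, q) = Mul(-2, Z)
Function('E')(r) = Add(7, Mul(2, r)) (Function('E')(r) = Add(5, Add(2, Mul(-1, Mul(-2, r)))) = Add(5, Add(2, Mul(2, r))) = Add(7, Mul(2, r)))
Function('U')(n) = -4
Add(Function('O')(-19), Mul(-1, Mul(-52, Add(Function('U')(Function('E')(3)), -114)))) = Add(Add(-225, Mul(-1, -19)), Mul(-1, Mul(-52, Add(-4, -114)))) = Add(Add(-225, 19), Mul(-1, Mul(-52, -118))) = Add(-206, Mul(-1, 6136)) = Add(-206, -6136) = -6342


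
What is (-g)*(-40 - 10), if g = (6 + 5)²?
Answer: 6050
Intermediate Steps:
g = 121 (g = 11² = 121)
(-g)*(-40 - 10) = (-1*121)*(-40 - 10) = -121*(-50) = 6050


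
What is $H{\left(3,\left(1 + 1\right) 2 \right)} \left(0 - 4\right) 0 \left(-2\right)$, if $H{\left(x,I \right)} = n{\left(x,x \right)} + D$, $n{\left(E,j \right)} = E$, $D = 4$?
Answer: $0$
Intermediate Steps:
$H{\left(x,I \right)} = 4 + x$ ($H{\left(x,I \right)} = x + 4 = 4 + x$)
$H{\left(3,\left(1 + 1\right) 2 \right)} \left(0 - 4\right) 0 \left(-2\right) = \left(4 + 3\right) \left(0 - 4\right) 0 \left(-2\right) = 7 \left(\left(-4\right) 0\right) \left(-2\right) = 7 \cdot 0 \left(-2\right) = 0 \left(-2\right) = 0$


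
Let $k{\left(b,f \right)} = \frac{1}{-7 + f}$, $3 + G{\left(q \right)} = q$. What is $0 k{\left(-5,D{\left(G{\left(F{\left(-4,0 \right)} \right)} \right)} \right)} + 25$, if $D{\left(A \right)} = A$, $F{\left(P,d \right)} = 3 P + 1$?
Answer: $25$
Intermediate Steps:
$F{\left(P,d \right)} = 1 + 3 P$
$G{\left(q \right)} = -3 + q$
$0 k{\left(-5,D{\left(G{\left(F{\left(-4,0 \right)} \right)} \right)} \right)} + 25 = \frac{0}{-7 + \left(-3 + \left(1 + 3 \left(-4\right)\right)\right)} + 25 = \frac{0}{-7 + \left(-3 + \left(1 - 12\right)\right)} + 25 = \frac{0}{-7 - 14} + 25 = \frac{0}{-21} + 25 = 0 \left(- \frac{1}{21}\right) + 25 = 0 + 25 = 25$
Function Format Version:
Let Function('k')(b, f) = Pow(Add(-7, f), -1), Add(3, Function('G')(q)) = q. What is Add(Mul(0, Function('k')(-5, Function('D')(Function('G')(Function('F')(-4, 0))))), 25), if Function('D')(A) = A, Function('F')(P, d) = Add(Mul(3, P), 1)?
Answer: 25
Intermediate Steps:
Function('F')(P, d) = Add(1, Mul(3, P))
Function('G')(q) = Add(-3, q)
Add(Mul(0, Function('k')(-5, Function('D')(Function('G')(Function('F')(-4, 0))))), 25) = Add(Mul(0, Pow(Add(-7, Add(-3, Add(1, Mul(3, -4)))), -1)), 25) = Add(Mul(0, Pow(Add(-7, Add(-3, Add(1, -12))), -1)), 25) = Add(Mul(0, Pow(Add(-7, Add(-3, -11)), -1)), 25) = Add(Mul(0, Pow(Add(-7, -14), -1)), 25) = Add(Mul(0, Pow(-21, -1)), 25) = Add(Mul(0, Rational(-1, 21)), 25) = Add(0, 25) = 25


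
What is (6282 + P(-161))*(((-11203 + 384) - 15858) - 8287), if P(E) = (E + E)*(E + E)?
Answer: -3844851224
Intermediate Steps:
P(E) = 4*E**2 (P(E) = (2*E)*(2*E) = 4*E**2)
(6282 + P(-161))*(((-11203 + 384) - 15858) - 8287) = (6282 + 4*(-161)**2)*(((-11203 + 384) - 15858) - 8287) = (6282 + 4*25921)*((-10819 - 15858) - 8287) = (6282 + 103684)*(-26677 - 8287) = 109966*(-34964) = -3844851224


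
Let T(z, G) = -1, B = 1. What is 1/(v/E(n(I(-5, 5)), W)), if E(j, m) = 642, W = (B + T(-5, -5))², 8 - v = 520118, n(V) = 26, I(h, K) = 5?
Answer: -107/86685 ≈ -0.0012344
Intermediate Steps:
v = -520110 (v = 8 - 1*520118 = 8 - 520118 = -520110)
W = 0 (W = (1 - 1)² = 0² = 0)
1/(v/E(n(I(-5, 5)), W)) = 1/(-520110/642) = 1/(-520110*1/642) = 1/(-86685/107) = -107/86685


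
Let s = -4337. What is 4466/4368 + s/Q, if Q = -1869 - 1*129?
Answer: 331751/103896 ≈ 3.1931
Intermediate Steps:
Q = -1998 (Q = -1869 - 129 = -1998)
4466/4368 + s/Q = 4466/4368 - 4337/(-1998) = 4466*(1/4368) - 4337*(-1/1998) = 319/312 + 4337/1998 = 331751/103896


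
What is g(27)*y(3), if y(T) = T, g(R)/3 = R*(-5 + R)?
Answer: 5346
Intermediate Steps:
g(R) = 3*R*(-5 + R) (g(R) = 3*(R*(-5 + R)) = 3*R*(-5 + R))
g(27)*y(3) = (3*27*(-5 + 27))*3 = (3*27*22)*3 = 1782*3 = 5346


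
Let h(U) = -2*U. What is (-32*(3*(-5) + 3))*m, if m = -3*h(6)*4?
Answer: 55296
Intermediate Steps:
m = 144 (m = -(-6)*6*4 = -3*(-12)*4 = 36*4 = 144)
(-32*(3*(-5) + 3))*m = -32*(3*(-5) + 3)*144 = -32*(-15 + 3)*144 = -32*(-12)*144 = 384*144 = 55296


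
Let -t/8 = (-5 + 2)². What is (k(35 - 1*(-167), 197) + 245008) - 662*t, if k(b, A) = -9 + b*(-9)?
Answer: 290845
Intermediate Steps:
k(b, A) = -9 - 9*b
t = -72 (t = -8*(-5 + 2)² = -8*(-3)² = -8*9 = -72)
(k(35 - 1*(-167), 197) + 245008) - 662*t = ((-9 - 9*(35 - 1*(-167))) + 245008) - 662*(-72) = ((-9 - 9*(35 + 167)) + 245008) + 47664 = ((-9 - 9*202) + 245008) + 47664 = ((-9 - 1818) + 245008) + 47664 = (-1827 + 245008) + 47664 = 243181 + 47664 = 290845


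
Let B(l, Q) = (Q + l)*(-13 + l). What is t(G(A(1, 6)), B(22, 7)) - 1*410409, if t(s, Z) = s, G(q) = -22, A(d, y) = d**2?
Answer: -410431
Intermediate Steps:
B(l, Q) = (-13 + l)*(Q + l)
t(G(A(1, 6)), B(22, 7)) - 1*410409 = -22 - 1*410409 = -22 - 410409 = -410431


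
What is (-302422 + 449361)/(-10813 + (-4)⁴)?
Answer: -146939/10557 ≈ -13.919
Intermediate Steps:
(-302422 + 449361)/(-10813 + (-4)⁴) = 146939/(-10813 + 256) = 146939/(-10557) = 146939*(-1/10557) = -146939/10557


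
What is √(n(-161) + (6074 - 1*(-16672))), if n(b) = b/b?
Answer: 23*√43 ≈ 150.82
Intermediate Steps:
n(b) = 1
√(n(-161) + (6074 - 1*(-16672))) = √(1 + (6074 - 1*(-16672))) = √(1 + (6074 + 16672)) = √(1 + 22746) = √22747 = 23*√43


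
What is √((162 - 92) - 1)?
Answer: √69 ≈ 8.3066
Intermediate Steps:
√((162 - 92) - 1) = √(70 - 1) = √69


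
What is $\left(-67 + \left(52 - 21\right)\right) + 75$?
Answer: $39$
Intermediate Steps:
$\left(-67 + \left(52 - 21\right)\right) + 75 = \left(-67 + 31\right) + 75 = -36 + 75 = 39$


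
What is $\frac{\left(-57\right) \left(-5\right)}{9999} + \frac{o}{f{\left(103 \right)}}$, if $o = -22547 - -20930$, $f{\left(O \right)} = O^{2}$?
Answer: $- \frac{4381606}{35359797} \approx -0.12391$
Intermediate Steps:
$o = -1617$ ($o = -22547 + 20930 = -1617$)
$\frac{\left(-57\right) \left(-5\right)}{9999} + \frac{o}{f{\left(103 \right)}} = \frac{\left(-57\right) \left(-5\right)}{9999} - \frac{1617}{103^{2}} = 285 \cdot \frac{1}{9999} - \frac{1617}{10609} = \frac{95}{3333} - \frac{1617}{10609} = - \frac{4381606}{35359797}$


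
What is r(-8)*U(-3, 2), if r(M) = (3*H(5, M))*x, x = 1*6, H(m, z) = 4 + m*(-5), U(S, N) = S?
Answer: 1134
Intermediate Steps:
H(m, z) = 4 - 5*m
x = 6
r(M) = -378 (r(M) = (3*(4 - 5*5))*6 = (3*(4 - 25))*6 = (3*(-21))*6 = -63*6 = -378)
r(-8)*U(-3, 2) = -378*(-3) = 1134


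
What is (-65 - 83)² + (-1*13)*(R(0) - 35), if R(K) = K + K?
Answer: 22359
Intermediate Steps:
R(K) = 2*K
(-65 - 83)² + (-1*13)*(R(0) - 35) = (-65 - 83)² + (-1*13)*(2*0 - 35) = (-148)² - 13*(0 - 35) = 21904 - 13*(-35) = 21904 + 455 = 22359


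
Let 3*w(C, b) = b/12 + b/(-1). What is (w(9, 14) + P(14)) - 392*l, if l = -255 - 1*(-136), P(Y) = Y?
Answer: 839839/18 ≈ 46658.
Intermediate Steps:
w(C, b) = -11*b/36 (w(C, b) = (b/12 + b/(-1))/3 = (b*(1/12) + b*(-1))/3 = (b/12 - b)/3 = (-11*b/12)/3 = -11*b/36)
l = -119 (l = -255 + 136 = -119)
(w(9, 14) + P(14)) - 392*l = (-11/36*14 + 14) - 392*(-119) = (-77/18 + 14) + 46648 = 175/18 + 46648 = 839839/18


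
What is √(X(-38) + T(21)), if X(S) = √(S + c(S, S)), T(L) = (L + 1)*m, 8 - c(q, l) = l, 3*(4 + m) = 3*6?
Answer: √(44 + 2*√2) ≈ 6.8431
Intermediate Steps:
m = 2 (m = -4 + (3*6)/3 = -4 + (⅓)*18 = -4 + 6 = 2)
c(q, l) = 8 - l
T(L) = 2 + 2*L (T(L) = (L + 1)*2 = (1 + L)*2 = 2 + 2*L)
X(S) = 2*√2 (X(S) = √(S + (8 - S)) = √8 = 2*√2)
√(X(-38) + T(21)) = √(2*√2 + (2 + 2*21)) = √(2*√2 + (2 + 42)) = √(2*√2 + 44) = √(44 + 2*√2)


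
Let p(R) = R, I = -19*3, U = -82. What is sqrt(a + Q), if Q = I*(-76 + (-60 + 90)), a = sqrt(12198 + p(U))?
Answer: sqrt(2622 + 2*sqrt(3029)) ≈ 52.269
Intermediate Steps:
I = -57
a = 2*sqrt(3029) (a = sqrt(12198 - 82) = sqrt(12116) = 2*sqrt(3029) ≈ 110.07)
Q = 2622 (Q = -57*(-76 + (-60 + 90)) = -57*(-76 + 30) = -57*(-46) = 2622)
sqrt(a + Q) = sqrt(2*sqrt(3029) + 2622) = sqrt(2622 + 2*sqrt(3029))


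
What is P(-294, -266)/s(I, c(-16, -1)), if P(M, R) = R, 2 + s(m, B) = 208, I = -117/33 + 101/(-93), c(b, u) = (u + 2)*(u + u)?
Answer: -133/103 ≈ -1.2913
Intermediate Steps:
c(b, u) = 2*u*(2 + u) (c(b, u) = (2 + u)*(2*u) = 2*u*(2 + u))
I = -4738/1023 (I = -117*1/33 + 101*(-1/93) = -39/11 - 101/93 = -4738/1023 ≈ -4.6315)
s(m, B) = 206 (s(m, B) = -2 + 208 = 206)
P(-294, -266)/s(I, c(-16, -1)) = -266/206 = -266*1/206 = -133/103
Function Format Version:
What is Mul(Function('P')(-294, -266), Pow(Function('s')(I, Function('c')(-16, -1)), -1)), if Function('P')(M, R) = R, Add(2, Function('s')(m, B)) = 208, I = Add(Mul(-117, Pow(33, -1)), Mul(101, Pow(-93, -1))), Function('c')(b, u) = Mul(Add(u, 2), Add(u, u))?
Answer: Rational(-133, 103) ≈ -1.2913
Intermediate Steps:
Function('c')(b, u) = Mul(2, u, Add(2, u)) (Function('c')(b, u) = Mul(Add(2, u), Mul(2, u)) = Mul(2, u, Add(2, u)))
I = Rational(-4738, 1023) (I = Add(Mul(-117, Rational(1, 33)), Mul(101, Rational(-1, 93))) = Add(Rational(-39, 11), Rational(-101, 93)) = Rational(-4738, 1023) ≈ -4.6315)
Function('s')(m, B) = 206 (Function('s')(m, B) = Add(-2, 208) = 206)
Mul(Function('P')(-294, -266), Pow(Function('s')(I, Function('c')(-16, -1)), -1)) = Mul(-266, Pow(206, -1)) = Mul(-266, Rational(1, 206)) = Rational(-133, 103)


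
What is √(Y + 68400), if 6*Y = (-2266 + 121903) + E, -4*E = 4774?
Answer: √3173061/6 ≈ 296.88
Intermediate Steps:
E = -2387/2 (E = -¼*4774 = -2387/2 ≈ -1193.5)
Y = 236887/12 (Y = ((-2266 + 121903) - 2387/2)/6 = (119637 - 2387/2)/6 = (⅙)*(236887/2) = 236887/12 ≈ 19741.)
√(Y + 68400) = √(236887/12 + 68400) = √(1057687/12) = √3173061/6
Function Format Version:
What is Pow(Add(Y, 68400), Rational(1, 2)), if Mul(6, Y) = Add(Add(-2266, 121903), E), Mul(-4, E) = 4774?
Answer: Mul(Rational(1, 6), Pow(3173061, Rational(1, 2))) ≈ 296.88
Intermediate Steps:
E = Rational(-2387, 2) (E = Mul(Rational(-1, 4), 4774) = Rational(-2387, 2) ≈ -1193.5)
Y = Rational(236887, 12) (Y = Mul(Rational(1, 6), Add(Add(-2266, 121903), Rational(-2387, 2))) = Mul(Rational(1, 6), Add(119637, Rational(-2387, 2))) = Mul(Rational(1, 6), Rational(236887, 2)) = Rational(236887, 12) ≈ 19741.)
Pow(Add(Y, 68400), Rational(1, 2)) = Pow(Add(Rational(236887, 12), 68400), Rational(1, 2)) = Pow(Rational(1057687, 12), Rational(1, 2)) = Mul(Rational(1, 6), Pow(3173061, Rational(1, 2)))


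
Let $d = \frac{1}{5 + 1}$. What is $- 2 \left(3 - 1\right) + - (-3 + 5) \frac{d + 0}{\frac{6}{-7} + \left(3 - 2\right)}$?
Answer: $- \frac{19}{3} \approx -6.3333$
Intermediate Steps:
$d = \frac{1}{6} \approx 0.16667$
$- 2 \left(3 - 1\right) + - (-3 + 5) \frac{d + 0}{\frac{6}{-7} + \left(3 - 2\right)} = - 2 \left(3 - 1\right) + - (-3 + 5) \frac{\frac{1}{6} + 0}{\frac{6}{-7} + \left(3 - 2\right)} = \left(-2\right) 2 + \left(-1\right) 2 \frac{1}{6 \left(6 \left(- \frac{1}{7}\right) + \left(3 - 2\right)\right)} = -4 - 2 \frac{1}{6 \left(- \frac{6}{7} + 1\right)} = -4 - 2 \frac{\frac{1}{\frac{1}{7}}}{6} = -4 - 2 \cdot \frac{1}{6} \cdot 7 = -4 - \frac{7}{3} = - \frac{19}{3}$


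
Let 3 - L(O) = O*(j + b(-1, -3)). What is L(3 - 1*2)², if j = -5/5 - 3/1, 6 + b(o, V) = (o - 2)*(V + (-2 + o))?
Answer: 25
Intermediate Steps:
b(o, V) = -6 + (-2 + o)*(-2 + V + o) (b(o, V) = -6 + (o - 2)*(V + (-2 + o)) = -6 + (-2 + o)*(-2 + V + o))
j = -4 (j = -5*⅕ - 3*1 = -1 - 3 = -4)
L(O) = 3 - 8*O (L(O) = 3 - O*(-4 + (-2 + (-1)² - 4*(-1) - 2*(-3) - 3*(-1))) = 3 - O*(-4 + (-2 + 1 + 4 + 6 + 3)) = 3 - O*(-4 + 12) = 3 - O*8 = 3 - 8*O)
L(3 - 1*2)² = (3 - 8*(3 - 1*2))² = (3 - 8*(3 - 2))² = (3 - 8*1)² = (3 - 8)² = (-5)² = 25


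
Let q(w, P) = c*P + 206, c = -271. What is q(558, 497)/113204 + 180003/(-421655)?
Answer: -5929357359/3671771740 ≈ -1.6148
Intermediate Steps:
q(w, P) = 206 - 271*P (q(w, P) = -271*P + 206 = 206 - 271*P)
q(558, 497)/113204 + 180003/(-421655) = (206 - 271*497)/113204 + 180003/(-421655) = (206 - 134687)*(1/113204) + 180003*(-1/421655) = -134481*1/113204 - 180003/421655 = -134481/113204 - 180003/421655 = -5929357359/3671771740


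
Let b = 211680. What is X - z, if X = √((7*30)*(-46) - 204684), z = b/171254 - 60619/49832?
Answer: -83595767/4266964664 + 6*I*√5954 ≈ -0.019591 + 462.97*I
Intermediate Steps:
z = 83595767/4266964664 (z = 211680/171254 - 60619/49832 = 211680*(1/171254) - 60619*1/49832 = 105840/85627 - 60619/49832 = 83595767/4266964664 ≈ 0.019591)
X = 6*I*√5954 (X = √(210*(-46) - 204684) = √(-9660 - 204684) = √(-214344) = 6*I*√5954 ≈ 462.97*I)
X - z = 6*I*√5954 - 1*83595767/4266964664 = 6*I*√5954 - 83595767/4266964664 = -83595767/4266964664 + 6*I*√5954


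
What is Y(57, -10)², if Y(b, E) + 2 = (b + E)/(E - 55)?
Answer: 31329/4225 ≈ 7.4151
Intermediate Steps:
Y(b, E) = -2 + (E + b)/(-55 + E) (Y(b, E) = -2 + (b + E)/(E - 55) = -2 + (E + b)/(-55 + E))
Y(57, -10)² = ((110 + 57 - 1*(-10))/(-55 - 10))² = ((110 + 57 + 10)/(-65))² = (-1/65*177)² = (-177/65)² = 31329/4225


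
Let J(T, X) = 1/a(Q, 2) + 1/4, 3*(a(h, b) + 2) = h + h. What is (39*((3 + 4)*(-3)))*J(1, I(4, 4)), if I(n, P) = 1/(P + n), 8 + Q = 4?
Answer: -117/4 ≈ -29.250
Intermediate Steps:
Q = -4 (Q = -8 + 4 = -4)
a(h, b) = -2 + 2*h/3 (a(h, b) = -2 + (h + h)/3 = -2 + (2*h)/3 = -2 + 2*h/3)
J(T, X) = 1/28 (J(T, X) = 1/(-2 + (2/3)*(-4)) + 1/4 = 1/(-2 - 8/3) + 1*(1/4) = 1/(-14/3) + 1/4 = 1*(-3/14) + 1/4 = -3/14 + 1/4 = 1/28)
(39*((3 + 4)*(-3)))*J(1, I(4, 4)) = (39*((3 + 4)*(-3)))*(1/28) = (39*(7*(-3)))*(1/28) = (39*(-21))*(1/28) = -819*1/28 = -117/4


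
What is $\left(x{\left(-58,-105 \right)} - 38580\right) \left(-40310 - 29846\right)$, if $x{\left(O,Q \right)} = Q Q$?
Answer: $1933148580$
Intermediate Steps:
$x{\left(O,Q \right)} = Q^{2}$
$\left(x{\left(-58,-105 \right)} - 38580\right) \left(-40310 - 29846\right) = \left(\left(-105\right)^{2} - 38580\right) \left(-40310 - 29846\right) = \left(11025 - 38580\right) \left(-70156\right) = \left(-27555\right) \left(-70156\right) = 1933148580$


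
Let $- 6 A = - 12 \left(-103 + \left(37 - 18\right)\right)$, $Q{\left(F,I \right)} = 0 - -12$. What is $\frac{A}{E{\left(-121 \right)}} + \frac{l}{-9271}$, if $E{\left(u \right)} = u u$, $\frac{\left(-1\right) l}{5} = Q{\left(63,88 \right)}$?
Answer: $- \frac{679068}{135736711} \approx -0.0050028$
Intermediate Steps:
$Q{\left(F,I \right)} = 12$ ($Q{\left(F,I \right)} = 0 + 12 = 12$)
$l = -60$ ($l = \left(-5\right) 12 = -60$)
$E{\left(u \right)} = u^{2}$
$A = -168$ ($A = - \frac{\left(-12\right) \left(-103 + \left(37 - 18\right)\right)}{6} = - \frac{\left(-12\right) \left(-103 + 19\right)}{6} = - \frac{\left(-12\right) \left(-84\right)}{6} = \left(- \frac{1}{6}\right) 1008 = -168$)
$\frac{A}{E{\left(-121 \right)}} + \frac{l}{-9271} = - \frac{168}{\left(-121\right)^{2}} - \frac{60}{-9271} = - \frac{168}{14641} - - \frac{60}{9271} = \left(-168\right) \frac{1}{14641} + \frac{60}{9271} = - \frac{168}{14641} + \frac{60}{9271} = - \frac{679068}{135736711}$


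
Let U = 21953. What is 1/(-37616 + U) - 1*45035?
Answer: -705383206/15663 ≈ -45035.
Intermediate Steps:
1/(-37616 + U) - 1*45035 = 1/(-37616 + 21953) - 1*45035 = 1/(-15663) - 45035 = -1/15663 - 45035 = -705383206/15663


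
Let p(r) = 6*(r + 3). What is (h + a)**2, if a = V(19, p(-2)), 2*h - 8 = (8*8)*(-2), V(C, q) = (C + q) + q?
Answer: 841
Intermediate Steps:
p(r) = 18 + 6*r (p(r) = 6*(3 + r) = 18 + 6*r)
V(C, q) = C + 2*q
h = -60 (h = 4 + ((8*8)*(-2))/2 = 4 + (64*(-2))/2 = 4 + (1/2)*(-128) = 4 - 64 = -60)
a = 31 (a = 19 + 2*(18 + 6*(-2)) = 19 + 2*(18 - 12) = 19 + 2*6 = 19 + 12 = 31)
(h + a)**2 = (-60 + 31)**2 = (-29)**2 = 841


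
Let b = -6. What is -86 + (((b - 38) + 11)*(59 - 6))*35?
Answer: -61301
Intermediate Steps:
-86 + (((b - 38) + 11)*(59 - 6))*35 = -86 + (((-6 - 38) + 11)*(59 - 6))*35 = -86 + ((-44 + 11)*53)*35 = -86 - 33*53*35 = -86 - 1749*35 = -86 - 61215 = -61301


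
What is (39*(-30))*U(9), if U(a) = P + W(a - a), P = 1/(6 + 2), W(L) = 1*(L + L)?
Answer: -585/4 ≈ -146.25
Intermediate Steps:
W(L) = 2*L (W(L) = 1*(2*L) = 2*L)
P = ⅛ (P = 1/8 = ⅛ ≈ 0.12500)
U(a) = ⅛ (U(a) = ⅛ + 2*(a - a) = ⅛ + 2*0 = ⅛ + 0 = ⅛)
(39*(-30))*U(9) = (39*(-30))*(⅛) = -1170*⅛ = -585/4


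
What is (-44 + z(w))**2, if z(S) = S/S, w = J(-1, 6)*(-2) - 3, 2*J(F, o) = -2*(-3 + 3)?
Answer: 1849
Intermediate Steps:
J(F, o) = 0 (J(F, o) = (-2*(-3 + 3))/2 = (-2*0)/2 = (1/2)*0 = 0)
w = -3 (w = 0*(-2) - 3 = 0 - 3 = -3)
z(S) = 1
(-44 + z(w))**2 = (-44 + 1)**2 = (-43)**2 = 1849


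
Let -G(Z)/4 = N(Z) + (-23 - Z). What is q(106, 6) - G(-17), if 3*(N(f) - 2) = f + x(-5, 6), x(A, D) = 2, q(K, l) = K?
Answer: 70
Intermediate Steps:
N(f) = 8/3 + f/3 (N(f) = 2 + (f + 2)/3 = 2 + (2 + f)/3 = 2 + (2/3 + f/3) = 8/3 + f/3)
G(Z) = 244/3 + 8*Z/3 (G(Z) = -4*((8/3 + Z/3) + (-23 - Z)) = -4*(-61/3 - 2*Z/3) = 244/3 + 8*Z/3)
q(106, 6) - G(-17) = 106 - (244/3 + (8/3)*(-17)) = 106 - (244/3 - 136/3) = 106 - 1*36 = 106 - 36 = 70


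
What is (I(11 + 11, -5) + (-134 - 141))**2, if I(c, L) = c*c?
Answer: 43681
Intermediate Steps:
I(c, L) = c**2
(I(11 + 11, -5) + (-134 - 141))**2 = ((11 + 11)**2 + (-134 - 141))**2 = (22**2 - 275)**2 = (484 - 275)**2 = 209**2 = 43681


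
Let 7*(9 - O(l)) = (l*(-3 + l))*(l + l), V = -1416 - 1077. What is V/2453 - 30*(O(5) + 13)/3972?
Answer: -6107436/5683601 ≈ -1.0746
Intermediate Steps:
V = -2493
O(l) = 9 - 2*l²*(-3 + l)/7 (O(l) = 9 - l*(-3 + l)*(l + l)/7 = 9 - l*(-3 + l)*2*l/7 = 9 - 2*l²*(-3 + l)/7)
V/2453 - 30*(O(5) + 13)/3972 = -2493/2453 - 30*((9 - 2/7*5³ + (6/7)*5²) + 13)/3972 = -2493*1/2453 - 30*((9 - 2/7*125 + (6/7)*25) + 13)*(1/3972) = -2493/2453 - 30*((9 - 250/7 + 150/7) + 13)*(1/3972) = -2493/2453 - 30*(-37/7 + 13)*(1/3972) = -2493/2453 - 30*54/7*(1/3972) = -2493/2453 - 1620/7*1/3972 = -2493/2453 - 135/2317 = -6107436/5683601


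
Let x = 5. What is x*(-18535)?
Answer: -92675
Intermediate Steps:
x*(-18535) = 5*(-18535) = -92675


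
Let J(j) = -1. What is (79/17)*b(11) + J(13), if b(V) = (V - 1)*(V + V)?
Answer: 17363/17 ≈ 1021.4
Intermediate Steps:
b(V) = 2*V*(-1 + V) (b(V) = (-1 + V)*(2*V) = 2*V*(-1 + V))
(79/17)*b(11) + J(13) = (79/17)*(2*11*(-1 + 11)) - 1 = (79*(1/17))*(2*11*10) - 1 = (79/17)*220 - 1 = 17380/17 - 1 = 17363/17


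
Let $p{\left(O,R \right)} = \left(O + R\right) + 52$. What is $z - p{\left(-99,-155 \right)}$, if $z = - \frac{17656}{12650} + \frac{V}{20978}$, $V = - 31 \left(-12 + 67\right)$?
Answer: $\frac{26606563791}{132685850} \approx 200.52$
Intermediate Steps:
$p{\left(O,R \right)} = 52 + O + R$
$V = -1705$ ($V = \left(-31\right) 55 = -1705$)
$z = - \frac{195977909}{132685850}$ ($z = - \frac{17656}{12650} - \frac{1705}{20978} = \left(-17656\right) \frac{1}{12650} - \frac{1705}{20978} = - \frac{8828}{6325} - \frac{1705}{20978} = - \frac{195977909}{132685850} \approx -1.477$)
$z - p{\left(-99,-155 \right)} = - \frac{195977909}{132685850} - \left(52 - 99 - 155\right) = - \frac{195977909}{132685850} - -202 = - \frac{195977909}{132685850} + 202 = \frac{26606563791}{132685850}$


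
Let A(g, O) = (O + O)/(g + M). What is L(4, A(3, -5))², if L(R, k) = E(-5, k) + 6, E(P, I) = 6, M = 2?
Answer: 144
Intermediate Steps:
A(g, O) = 2*O/(2 + g) (A(g, O) = (O + O)/(g + 2) = (2*O)/(2 + g) = 2*O/(2 + g))
L(R, k) = 12 (L(R, k) = 6 + 6 = 12)
L(4, A(3, -5))² = 12² = 144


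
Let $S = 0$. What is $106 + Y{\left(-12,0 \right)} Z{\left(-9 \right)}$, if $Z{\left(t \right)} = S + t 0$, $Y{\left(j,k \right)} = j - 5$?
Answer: $106$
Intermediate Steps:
$Y{\left(j,k \right)} = -5 + j$
$Z{\left(t \right)} = 0$ ($Z{\left(t \right)} = 0 + t 0 = 0 + 0 = 0$)
$106 + Y{\left(-12,0 \right)} Z{\left(-9 \right)} = 106 + \left(-5 - 12\right) 0 = 106 - 0 = 106 + 0 = 106$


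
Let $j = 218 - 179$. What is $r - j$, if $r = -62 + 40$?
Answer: $-61$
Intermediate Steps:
$r = -22$
$j = 39$ ($j = 218 - 179 = 39$)
$r - j = -22 - 39 = -61$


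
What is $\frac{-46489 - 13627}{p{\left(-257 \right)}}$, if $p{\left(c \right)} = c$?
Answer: $\frac{60116}{257} \approx 233.91$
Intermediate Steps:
$\frac{-46489 - 13627}{p{\left(-257 \right)}} = \frac{-46489 - 13627}{-257} = \left(-46489 - 13627\right) \left(- \frac{1}{257}\right) = \left(-60116\right) \left(- \frac{1}{257}\right) = \frac{60116}{257}$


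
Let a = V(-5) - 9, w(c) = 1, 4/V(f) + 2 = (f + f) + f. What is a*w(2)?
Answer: -157/17 ≈ -9.2353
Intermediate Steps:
V(f) = 4/(-2 + 3*f) (V(f) = 4/(-2 + ((f + f) + f)) = 4/(-2 + (2*f + f)) = 4/(-2 + 3*f))
a = -157/17 (a = 4/(-2 + 3*(-5)) - 9 = 4/(-2 - 15) - 9 = 4/(-17) - 9 = 4*(-1/17) - 9 = -4/17 - 9 = -157/17 ≈ -9.2353)
a*w(2) = -157/17*1 = -157/17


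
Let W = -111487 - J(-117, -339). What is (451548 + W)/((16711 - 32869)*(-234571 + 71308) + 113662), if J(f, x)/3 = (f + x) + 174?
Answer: 48701/376873888 ≈ 0.00012922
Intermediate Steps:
J(f, x) = 522 + 3*f + 3*x (J(f, x) = 3*((f + x) + 174) = 3*(174 + f + x) = 522 + 3*f + 3*x)
W = -110641 (W = -111487 - (522 + 3*(-117) + 3*(-339)) = -111487 - (522 - 351 - 1017) = -111487 - 1*(-846) = -111487 + 846 = -110641)
(451548 + W)/((16711 - 32869)*(-234571 + 71308) + 113662) = (451548 - 110641)/((16711 - 32869)*(-234571 + 71308) + 113662) = 340907/(-16158*(-163263) + 113662) = 340907/(2638003554 + 113662) = 340907/2638117216 = 340907*(1/2638117216) = 48701/376873888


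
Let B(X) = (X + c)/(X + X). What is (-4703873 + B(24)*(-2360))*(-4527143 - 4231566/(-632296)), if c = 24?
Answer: 962253267247544539/45164 ≈ 2.1306e+13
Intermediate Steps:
B(X) = (24 + X)/(2*X) (B(X) = (X + 24)/(X + X) = (24 + X)/((2*X)) = (24 + X)*(1/(2*X)) = (24 + X)/(2*X))
(-4703873 + B(24)*(-2360))*(-4527143 - 4231566/(-632296)) = (-4703873 + ((½)*(24 + 24)/24)*(-2360))*(-4527143 - 4231566/(-632296)) = (-4703873 + ((½)*(1/24)*48)*(-2360))*(-4527143 - 4231566*(-1/632296)) = (-4703873 + 1*(-2360))*(-4527143 + 2115783/316148) = (-4703873 - 2360)*(-1431245089381/316148) = -4706233*(-1431245089381/316148) = 962253267247544539/45164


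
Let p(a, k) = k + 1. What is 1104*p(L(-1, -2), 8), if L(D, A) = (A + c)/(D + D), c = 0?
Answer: 9936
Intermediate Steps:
L(D, A) = A/(2*D) (L(D, A) = (A + 0)/(D + D) = A/((2*D)) = A*(1/(2*D)) = A/(2*D))
p(a, k) = 1 + k
1104*p(L(-1, -2), 8) = 1104*(1 + 8) = 1104*9 = 9936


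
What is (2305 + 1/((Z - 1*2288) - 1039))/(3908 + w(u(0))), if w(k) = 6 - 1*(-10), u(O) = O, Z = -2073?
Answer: 12446999/21189600 ≈ 0.58741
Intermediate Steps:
w(k) = 16 (w(k) = 6 + 10 = 16)
(2305 + 1/((Z - 1*2288) - 1039))/(3908 + w(u(0))) = (2305 + 1/((-2073 - 1*2288) - 1039))/(3908 + 16) = (2305 + 1/((-2073 - 2288) - 1039))/3924 = (2305 + 1/(-4361 - 1039))*(1/3924) = (2305 + 1/(-5400))*(1/3924) = (2305 - 1/5400)*(1/3924) = (12446999/5400)*(1/3924) = 12446999/21189600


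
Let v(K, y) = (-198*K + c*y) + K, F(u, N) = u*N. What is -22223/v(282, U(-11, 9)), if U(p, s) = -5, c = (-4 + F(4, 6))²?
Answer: 22223/57554 ≈ 0.38612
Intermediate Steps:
F(u, N) = N*u
c = 400 (c = (-4 + 6*4)² = (-4 + 24)² = 20² = 400)
v(K, y) = -197*K + 400*y (v(K, y) = (-198*K + 400*y) + K = -197*K + 400*y)
-22223/v(282, U(-11, 9)) = -22223/(-197*282 + 400*(-5)) = -22223/(-55554 - 2000) = -22223/(-57554) = -22223*(-1/57554) = 22223/57554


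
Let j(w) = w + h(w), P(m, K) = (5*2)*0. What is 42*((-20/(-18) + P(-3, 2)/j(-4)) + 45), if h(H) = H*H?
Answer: 5810/3 ≈ 1936.7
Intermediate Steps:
h(H) = H**2
P(m, K) = 0 (P(m, K) = 10*0 = 0)
j(w) = w + w**2
42*((-20/(-18) + P(-3, 2)/j(-4)) + 45) = 42*((-20/(-18) + 0/((-4*(1 - 4)))) + 45) = 42*((-20*(-1/18) + 0/((-4*(-3)))) + 45) = 42*((10/9 + 0/12) + 45) = 42*((10/9 + 0*(1/12)) + 45) = 42*((10/9 + 0) + 45) = 42*(10/9 + 45) = 42*(415/9) = 5810/3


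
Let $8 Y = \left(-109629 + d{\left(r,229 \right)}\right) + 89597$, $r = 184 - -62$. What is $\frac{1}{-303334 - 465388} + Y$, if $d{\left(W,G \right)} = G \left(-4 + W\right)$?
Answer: $\frac{6800499171}{1537444} \approx 4423.3$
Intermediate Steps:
$r = 246$ ($r = 184 + 62 = 246$)
$Y = \frac{17693}{4}$ ($Y = \frac{\left(-109629 + 229 \left(-4 + 246\right)\right) + 89597}{8} = \frac{\left(-109629 + 229 \cdot 242\right) + 89597}{8} = \frac{\left(-109629 + 55418\right) + 89597}{8} = \frac{-54211 + 89597}{8} = \frac{1}{8} \cdot 35386 = \frac{17693}{4} \approx 4423.3$)
$\frac{1}{-303334 - 465388} + Y = \frac{1}{-303334 - 465388} + \frac{17693}{4} = \frac{1}{-768722} + \frac{17693}{4} = - \frac{1}{768722} + \frac{17693}{4} = \frac{6800499171}{1537444}$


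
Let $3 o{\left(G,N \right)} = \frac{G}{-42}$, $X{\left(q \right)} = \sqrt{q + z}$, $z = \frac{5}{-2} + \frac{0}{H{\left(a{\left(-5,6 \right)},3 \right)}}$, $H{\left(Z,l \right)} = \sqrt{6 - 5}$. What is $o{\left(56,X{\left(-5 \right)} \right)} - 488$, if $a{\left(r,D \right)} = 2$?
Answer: $- \frac{4396}{9} \approx -488.44$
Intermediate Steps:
$H{\left(Z,l \right)} = 1$ ($H{\left(Z,l \right)} = \sqrt{1} = 1$)
$z = - \frac{5}{2}$ ($z = \frac{5}{-2} + \frac{0}{1} = 5 \left(- \frac{1}{2}\right) + 0 \cdot 1 = - \frac{5}{2} + 0 = - \frac{5}{2} \approx -2.5$)
$X{\left(q \right)} = \sqrt{- \frac{5}{2} + q}$ ($X{\left(q \right)} = \sqrt{q - \frac{5}{2}} = \sqrt{- \frac{5}{2} + q}$)
$o{\left(G,N \right)} = - \frac{G}{126}$ ($o{\left(G,N \right)} = \frac{G \frac{1}{-42}}{3} = \frac{G \left(- \frac{1}{42}\right)}{3} = \frac{\left(- \frac{1}{42}\right) G}{3} = - \frac{G}{126}$)
$o{\left(56,X{\left(-5 \right)} \right)} - 488 = \left(- \frac{1}{126}\right) 56 - 488 = - \frac{4}{9} - 488 = - \frac{4396}{9}$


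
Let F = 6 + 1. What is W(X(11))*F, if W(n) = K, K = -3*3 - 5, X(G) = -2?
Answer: -98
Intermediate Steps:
K = -14 (K = -9 - 5 = -14)
W(n) = -14
F = 7
W(X(11))*F = -14*7 = -98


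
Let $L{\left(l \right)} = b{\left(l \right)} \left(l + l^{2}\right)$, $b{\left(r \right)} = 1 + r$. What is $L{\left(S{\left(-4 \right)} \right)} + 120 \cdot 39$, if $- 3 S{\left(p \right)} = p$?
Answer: $\frac{126556}{27} \approx 4687.3$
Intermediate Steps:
$S{\left(p \right)} = - \frac{p}{3}$
$L{\left(l \right)} = \left(1 + l\right) \left(l + l^{2}\right)$
$L{\left(S{\left(-4 \right)} \right)} + 120 \cdot 39 = \left(- \frac{1}{3}\right) \left(-4\right) \left(1 - - \frac{4}{3}\right)^{2} + 120 \cdot 39 = \frac{4 \left(1 + \frac{4}{3}\right)^{2}}{3} + 4680 = \frac{4 \left(\frac{7}{3}\right)^{2}}{3} + 4680 = \frac{4}{3} \cdot \frac{49}{9} + 4680 = \frac{196}{27} + 4680 = \frac{126556}{27}$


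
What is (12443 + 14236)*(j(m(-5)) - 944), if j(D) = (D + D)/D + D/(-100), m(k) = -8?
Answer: -628237092/25 ≈ -2.5129e+7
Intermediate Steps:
j(D) = 2 - D/100 (j(D) = (2*D)/D + D*(-1/100) = 2 - D/100)
(12443 + 14236)*(j(m(-5)) - 944) = (12443 + 14236)*((2 - 1/100*(-8)) - 944) = 26679*((2 + 2/25) - 944) = 26679*(52/25 - 944) = 26679*(-23548/25) = -628237092/25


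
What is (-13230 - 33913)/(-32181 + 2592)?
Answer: 47143/29589 ≈ 1.5933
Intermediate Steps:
(-13230 - 33913)/(-32181 + 2592) = -47143/(-29589) = -47143*(-1/29589) = 47143/29589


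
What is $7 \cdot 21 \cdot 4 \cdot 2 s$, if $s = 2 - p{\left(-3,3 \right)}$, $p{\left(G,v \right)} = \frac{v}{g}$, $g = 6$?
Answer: $1764$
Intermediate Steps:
$p{\left(G,v \right)} = \frac{v}{6}$
$s = \frac{3}{2}$ ($s = 2 - \frac{1}{6} \cdot 3 = 2 - \frac{1}{2} = \frac{3}{2} \approx 1.5$)
$7 \cdot 21 \cdot 4 \cdot 2 s = 7 \cdot 21 \cdot 4 \cdot 2 \cdot \frac{3}{2} = 147 \cdot 8 \cdot \frac{3}{2} = 147 \cdot 12 = 1764$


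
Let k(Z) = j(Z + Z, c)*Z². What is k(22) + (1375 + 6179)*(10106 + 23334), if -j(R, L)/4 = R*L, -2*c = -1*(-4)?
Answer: 252776128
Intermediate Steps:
c = -2 (c = -(-1)*(-4)/2 = -½*4 = -2)
j(R, L) = -4*L*R (j(R, L) = -4*R*L = -4*L*R)
k(Z) = 16*Z³ (k(Z) = (-4*(-2)*(Z + Z))*Z² = (-4*(-2)*2*Z)*Z² = (16*Z)*Z² = 16*Z³)
k(22) + (1375 + 6179)*(10106 + 23334) = 16*22³ + (1375 + 6179)*(10106 + 23334) = 16*10648 + 7554*33440 = 170368 + 252605760 = 252776128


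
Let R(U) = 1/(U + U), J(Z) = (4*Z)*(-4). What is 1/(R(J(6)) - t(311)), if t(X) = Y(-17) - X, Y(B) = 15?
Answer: 192/56831 ≈ 0.0033784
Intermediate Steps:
J(Z) = -16*Z
R(U) = 1/(2*U)
t(X) = 15 - X
1/(R(J(6)) - t(311)) = 1/(1/(2*((-16*6))) - (15 - 1*311)) = 1/((½)/(-96) - (15 - 311)) = 1/((½)*(-1/96) - 1*(-296)) = 1/(-1/192 + 296) = 1/(56831/192) = 192/56831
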